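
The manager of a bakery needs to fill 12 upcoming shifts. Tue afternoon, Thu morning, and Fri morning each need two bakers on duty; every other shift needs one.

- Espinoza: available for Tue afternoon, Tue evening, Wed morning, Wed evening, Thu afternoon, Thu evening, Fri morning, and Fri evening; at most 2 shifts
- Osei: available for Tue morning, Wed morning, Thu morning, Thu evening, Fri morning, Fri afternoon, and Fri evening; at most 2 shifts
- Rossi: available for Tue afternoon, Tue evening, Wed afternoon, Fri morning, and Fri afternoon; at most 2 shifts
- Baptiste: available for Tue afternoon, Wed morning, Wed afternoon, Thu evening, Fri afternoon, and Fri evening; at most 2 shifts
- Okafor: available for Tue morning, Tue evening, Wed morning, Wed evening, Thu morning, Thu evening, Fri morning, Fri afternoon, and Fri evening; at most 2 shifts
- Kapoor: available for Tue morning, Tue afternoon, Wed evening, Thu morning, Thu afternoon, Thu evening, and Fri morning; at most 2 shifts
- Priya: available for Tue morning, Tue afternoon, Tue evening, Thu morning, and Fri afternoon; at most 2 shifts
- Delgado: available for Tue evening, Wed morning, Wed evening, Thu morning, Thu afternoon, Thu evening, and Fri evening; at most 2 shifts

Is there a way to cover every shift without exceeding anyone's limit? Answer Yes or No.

One valid schedule: Tue morning→Osei, Tue afternoon→Kapoor+Priya, Tue evening→Rossi, Wed morning→Osei, Wed afternoon→Rossi, Wed evening→Espinoza, Thu morning→Priya+Delgado, Thu afternoon→Espinoza, Thu evening→Okafor, Fri morning→Okafor+Kapoor, Fri afternoon→Baptiste, Fri evening→Baptiste.
Loads: Espinoza 2/2, Osei 2/2, Rossi 2/2, Baptiste 2/2, Okafor 2/2, Kapoor 2/2, Priya 2/2, Delgado 1/2 — all within limits.

Yes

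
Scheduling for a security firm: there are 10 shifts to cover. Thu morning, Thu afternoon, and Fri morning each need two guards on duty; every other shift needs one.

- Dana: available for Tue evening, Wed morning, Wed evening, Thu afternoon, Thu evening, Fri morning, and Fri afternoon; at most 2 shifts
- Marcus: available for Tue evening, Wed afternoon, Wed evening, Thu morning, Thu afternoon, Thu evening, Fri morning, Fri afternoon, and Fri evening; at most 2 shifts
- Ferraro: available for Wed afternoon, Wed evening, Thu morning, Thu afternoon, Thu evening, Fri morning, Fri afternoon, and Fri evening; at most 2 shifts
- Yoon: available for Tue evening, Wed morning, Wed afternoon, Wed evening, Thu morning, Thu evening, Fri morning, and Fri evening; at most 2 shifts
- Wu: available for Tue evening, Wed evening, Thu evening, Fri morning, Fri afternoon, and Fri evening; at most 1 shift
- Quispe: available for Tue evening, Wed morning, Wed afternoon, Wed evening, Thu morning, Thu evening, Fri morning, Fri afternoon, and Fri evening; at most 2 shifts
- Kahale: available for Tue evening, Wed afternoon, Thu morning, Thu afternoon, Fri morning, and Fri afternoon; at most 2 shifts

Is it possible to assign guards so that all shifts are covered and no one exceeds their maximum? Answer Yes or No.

One valid schedule: Tue evening→Dana, Wed morning→Dana, Wed afternoon→Marcus, Wed evening→Ferraro, Thu morning→Yoon+Quispe, Thu afternoon→Ferraro+Kahale, Thu evening→Yoon, Fri morning→Quispe+Kahale, Fri afternoon→Wu, Fri evening→Marcus.
Loads: Dana 2/2, Marcus 2/2, Ferraro 2/2, Yoon 2/2, Wu 1/1, Quispe 2/2, Kahale 2/2 — all within limits.

Yes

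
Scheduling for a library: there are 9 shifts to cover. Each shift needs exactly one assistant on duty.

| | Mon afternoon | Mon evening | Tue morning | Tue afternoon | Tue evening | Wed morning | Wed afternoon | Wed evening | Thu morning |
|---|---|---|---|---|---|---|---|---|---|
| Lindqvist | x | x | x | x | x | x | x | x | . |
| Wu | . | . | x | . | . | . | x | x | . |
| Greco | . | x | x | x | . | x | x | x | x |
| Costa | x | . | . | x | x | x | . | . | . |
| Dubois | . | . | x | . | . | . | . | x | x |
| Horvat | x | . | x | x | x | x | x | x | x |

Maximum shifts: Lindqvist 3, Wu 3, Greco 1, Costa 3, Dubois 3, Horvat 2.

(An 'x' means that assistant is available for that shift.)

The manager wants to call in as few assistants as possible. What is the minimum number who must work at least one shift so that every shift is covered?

9 slots to fill and no one can take more than 3, so at least ⌈9/3⌉ = 3 assistants are needed.
Lindqvist, Costa, and Dubois alone can cover everything: Mon afternoon→Lindqvist, Mon evening→Lindqvist, Tue morning→Dubois, Tue afternoon→Costa, Tue evening→Costa, Wed morning→Costa, Wed afternoon→Lindqvist, Wed evening→Dubois, Thu morning→Dubois.

3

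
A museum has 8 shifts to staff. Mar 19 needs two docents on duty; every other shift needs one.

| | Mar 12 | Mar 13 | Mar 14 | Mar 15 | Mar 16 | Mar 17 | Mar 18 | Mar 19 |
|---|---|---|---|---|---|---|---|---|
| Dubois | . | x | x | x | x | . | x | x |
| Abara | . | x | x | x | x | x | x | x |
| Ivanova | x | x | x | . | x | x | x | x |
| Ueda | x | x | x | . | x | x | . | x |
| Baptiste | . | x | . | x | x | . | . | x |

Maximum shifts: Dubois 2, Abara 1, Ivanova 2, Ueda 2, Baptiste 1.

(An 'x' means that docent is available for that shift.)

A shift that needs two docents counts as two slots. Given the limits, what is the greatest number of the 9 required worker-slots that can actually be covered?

Total capacity across all docents is 2+1+2+2+1 = 8, and 9 slots are needed, so at most 8 can be filled.
An assignment achieving 8: Mar 12→Ivanova, Mar 13→Ueda, Mar 14→Ivanova, Mar 15→Dubois, Mar 16→Ueda, Mar 17→Abara, Mar 18→Dubois, Mar 19→Baptiste.
Loads: Dubois 2/2, Abara 1/1, Ivanova 2/2, Ueda 2/2, Baptiste 1/1.

8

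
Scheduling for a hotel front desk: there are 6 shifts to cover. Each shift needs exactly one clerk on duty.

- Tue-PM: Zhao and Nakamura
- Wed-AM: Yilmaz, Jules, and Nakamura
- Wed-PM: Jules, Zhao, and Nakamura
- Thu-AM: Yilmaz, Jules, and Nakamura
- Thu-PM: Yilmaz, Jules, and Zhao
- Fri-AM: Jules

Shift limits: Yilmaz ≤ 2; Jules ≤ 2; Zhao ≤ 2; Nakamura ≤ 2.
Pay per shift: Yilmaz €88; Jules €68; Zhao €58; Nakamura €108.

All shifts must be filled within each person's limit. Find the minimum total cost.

Fri-AM can only be covered by Jules, so that assignment is forced.
Picking the cheapest available clerk for each shift independently would cost €378, but that ignores the shift limits.
An optimal schedule: Tue-PM→Zhao, Wed-AM→Yilmaz, Wed-PM→Jules, Thu-AM→Yilmaz, Thu-PM→Zhao, Fri-AM→Jules.
Total: 58 + 88 + 68 + 88 + 58 + 68 = €428.

€428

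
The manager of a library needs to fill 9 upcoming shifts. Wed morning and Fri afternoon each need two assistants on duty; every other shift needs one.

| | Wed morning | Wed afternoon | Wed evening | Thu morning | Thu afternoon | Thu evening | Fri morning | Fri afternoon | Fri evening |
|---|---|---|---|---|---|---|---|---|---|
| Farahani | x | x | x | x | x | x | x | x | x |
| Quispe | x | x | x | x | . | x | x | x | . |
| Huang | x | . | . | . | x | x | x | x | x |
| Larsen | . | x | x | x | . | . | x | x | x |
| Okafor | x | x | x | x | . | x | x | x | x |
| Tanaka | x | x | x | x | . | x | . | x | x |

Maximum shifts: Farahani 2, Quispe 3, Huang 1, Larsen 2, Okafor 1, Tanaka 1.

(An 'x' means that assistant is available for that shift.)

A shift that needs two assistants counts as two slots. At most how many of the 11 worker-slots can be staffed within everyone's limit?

10

Total capacity across all assistants is 2+3+1+2+1+1 = 10, and 11 slots are needed, so at most 10 can be filled.
An assignment achieving 10: Wed morning→Farahani+Quispe, Wed afternoon→Quispe, Wed evening→Quispe, Thu morning→Larsen, Thu afternoon→Farahani, Thu evening→Huang, Fri morning→Larsen, Fri afternoon→Tanaka, Fri evening→Okafor.
Loads: Farahani 2/2, Quispe 3/3, Huang 1/1, Larsen 2/2, Okafor 1/1, Tanaka 1/1.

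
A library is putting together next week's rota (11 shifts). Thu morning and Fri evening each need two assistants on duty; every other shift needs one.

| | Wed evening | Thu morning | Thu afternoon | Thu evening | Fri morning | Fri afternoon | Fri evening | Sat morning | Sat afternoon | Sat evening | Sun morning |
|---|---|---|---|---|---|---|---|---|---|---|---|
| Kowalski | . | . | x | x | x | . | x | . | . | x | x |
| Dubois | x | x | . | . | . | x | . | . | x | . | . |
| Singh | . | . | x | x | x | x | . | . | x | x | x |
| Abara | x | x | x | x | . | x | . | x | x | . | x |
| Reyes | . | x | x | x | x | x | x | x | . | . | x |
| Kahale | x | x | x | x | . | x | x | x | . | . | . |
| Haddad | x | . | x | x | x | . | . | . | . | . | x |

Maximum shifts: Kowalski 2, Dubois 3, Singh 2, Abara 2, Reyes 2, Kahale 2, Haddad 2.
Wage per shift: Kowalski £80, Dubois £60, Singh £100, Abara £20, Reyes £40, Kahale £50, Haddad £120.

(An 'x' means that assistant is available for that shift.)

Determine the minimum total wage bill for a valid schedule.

Picking the cheapest available assistant for each shift independently would cost £410, but that ignores the shift limits.
An optimal schedule: Wed evening→Dubois, Thu morning→Abara+Reyes, Thu afternoon→Kahale, Thu evening→Kahale, Fri morning→Singh, Fri afternoon→Dubois, Fri evening→Kowalski+Reyes, Sat morning→Abara, Sat afternoon→Dubois, Sat evening→Kowalski, Sun morning→Singh.
Total: 60 + 20 + 40 + 50 + 50 + 100 + 60 + 80 + 40 + 20 + 60 + 80 + 100 = £760.

£760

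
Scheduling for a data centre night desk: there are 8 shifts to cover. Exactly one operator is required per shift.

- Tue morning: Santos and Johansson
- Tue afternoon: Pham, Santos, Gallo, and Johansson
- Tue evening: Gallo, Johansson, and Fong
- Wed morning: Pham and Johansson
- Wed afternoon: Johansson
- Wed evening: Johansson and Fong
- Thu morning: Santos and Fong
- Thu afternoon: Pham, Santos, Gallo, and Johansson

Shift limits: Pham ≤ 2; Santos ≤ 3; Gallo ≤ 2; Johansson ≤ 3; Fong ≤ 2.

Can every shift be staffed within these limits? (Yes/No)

Yes

Wed afternoon can only be covered by Johansson, so that assignment is forced.
One valid schedule: Tue morning→Santos, Tue afternoon→Pham, Tue evening→Gallo, Wed morning→Pham, Wed afternoon→Johansson, Wed evening→Johansson, Thu morning→Santos, Thu afternoon→Santos.
Loads: Pham 2/2, Santos 3/3, Gallo 1/2, Johansson 2/3, Fong 0/2 — all within limits.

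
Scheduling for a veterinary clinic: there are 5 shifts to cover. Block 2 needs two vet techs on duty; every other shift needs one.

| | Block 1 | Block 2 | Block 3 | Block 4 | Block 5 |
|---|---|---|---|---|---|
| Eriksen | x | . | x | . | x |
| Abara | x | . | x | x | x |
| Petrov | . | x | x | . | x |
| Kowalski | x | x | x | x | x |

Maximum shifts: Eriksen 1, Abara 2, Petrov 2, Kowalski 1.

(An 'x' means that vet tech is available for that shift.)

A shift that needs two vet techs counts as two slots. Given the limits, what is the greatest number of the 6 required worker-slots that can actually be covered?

Total capacity across all vet techs is 1+2+2+1 = 6, and 6 slots are needed, so at most 6 can be filled.
An assignment achieving 6: Block 1→Eriksen, Block 2→Petrov+Kowalski, Block 3→Abara, Block 4→Abara, Block 5→Petrov.
Loads: Eriksen 1/1, Abara 2/2, Petrov 2/2, Kowalski 1/1.

6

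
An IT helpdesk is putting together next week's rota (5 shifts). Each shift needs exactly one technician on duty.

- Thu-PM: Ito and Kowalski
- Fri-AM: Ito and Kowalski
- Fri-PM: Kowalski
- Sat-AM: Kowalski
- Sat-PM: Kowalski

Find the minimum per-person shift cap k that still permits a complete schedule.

With 2 technicians and 5 worker-slots to fill, someone must work at least ⌈5/2⌉ = 3 shifts, so k ≥ 3.
k = 3 works: Thu-PM→Ito, Fri-AM→Ito, Fri-PM→Kowalski, Sat-AM→Kowalski, Sat-PM→Kowalski.
Loads: Ito 2, Kowalski 3 — all ≤ 3.

3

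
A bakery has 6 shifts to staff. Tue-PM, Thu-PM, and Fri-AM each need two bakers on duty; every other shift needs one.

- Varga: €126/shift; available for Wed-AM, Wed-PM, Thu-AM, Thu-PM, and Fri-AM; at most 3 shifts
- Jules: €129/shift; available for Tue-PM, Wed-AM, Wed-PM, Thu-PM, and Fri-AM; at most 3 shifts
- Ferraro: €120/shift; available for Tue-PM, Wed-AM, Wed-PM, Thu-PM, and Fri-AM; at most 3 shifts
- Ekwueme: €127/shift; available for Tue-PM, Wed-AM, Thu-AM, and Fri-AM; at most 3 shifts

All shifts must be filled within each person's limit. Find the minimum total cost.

€1119

Picking the cheapest available baker for each shift independently would cost €1105, but that ignores the shift limits.
An optimal schedule: Tue-PM→Ferraro+Ekwueme, Wed-AM→Ekwueme, Wed-PM→Ferraro, Thu-AM→Varga, Thu-PM→Ferraro+Varga, Fri-AM→Varga+Ekwueme.
Total: 120 + 127 + 127 + 120 + 126 + 120 + 126 + 126 + 127 = €1119.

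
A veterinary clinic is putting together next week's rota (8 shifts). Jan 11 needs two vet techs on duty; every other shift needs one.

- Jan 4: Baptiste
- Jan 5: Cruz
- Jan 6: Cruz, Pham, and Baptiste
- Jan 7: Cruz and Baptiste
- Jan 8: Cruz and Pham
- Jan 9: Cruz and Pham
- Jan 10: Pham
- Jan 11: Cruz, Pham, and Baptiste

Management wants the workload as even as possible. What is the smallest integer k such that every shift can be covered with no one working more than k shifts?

3

With 3 vet techs and 9 worker-slots to fill, someone must work at least ⌈9/3⌉ = 3 shifts, so k ≥ 3.
k = 3 works: Jan 4→Baptiste, Jan 5→Cruz, Jan 6→Baptiste, Jan 7→Cruz, Jan 8→Cruz, Jan 9→Pham, Jan 10→Pham, Jan 11→Pham+Baptiste.
Loads: Cruz 3, Pham 3, Baptiste 3 — all ≤ 3.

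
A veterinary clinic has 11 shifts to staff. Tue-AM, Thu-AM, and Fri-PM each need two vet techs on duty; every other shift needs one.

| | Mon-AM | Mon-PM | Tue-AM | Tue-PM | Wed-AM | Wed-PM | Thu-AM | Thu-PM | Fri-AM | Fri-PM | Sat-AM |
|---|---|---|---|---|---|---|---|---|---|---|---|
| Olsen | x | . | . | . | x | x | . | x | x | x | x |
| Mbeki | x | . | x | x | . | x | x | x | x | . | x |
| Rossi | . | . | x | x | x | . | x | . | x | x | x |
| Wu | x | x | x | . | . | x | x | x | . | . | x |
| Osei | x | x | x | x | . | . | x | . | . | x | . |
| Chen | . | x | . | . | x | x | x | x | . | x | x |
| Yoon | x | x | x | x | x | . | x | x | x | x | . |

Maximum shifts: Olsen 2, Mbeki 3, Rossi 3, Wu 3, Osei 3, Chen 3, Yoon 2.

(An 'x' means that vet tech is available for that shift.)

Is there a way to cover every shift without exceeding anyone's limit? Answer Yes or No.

One valid schedule: Mon-AM→Mbeki, Mon-PM→Wu, Tue-AM→Rossi+Wu, Tue-PM→Mbeki, Wed-AM→Olsen, Wed-PM→Olsen, Thu-AM→Osei+Chen, Thu-PM→Wu, Fri-AM→Mbeki, Fri-PM→Rossi+Osei, Sat-AM→Rossi.
Loads: Olsen 2/2, Mbeki 3/3, Rossi 3/3, Wu 3/3, Osei 2/3, Chen 1/3, Yoon 0/2 — all within limits.

Yes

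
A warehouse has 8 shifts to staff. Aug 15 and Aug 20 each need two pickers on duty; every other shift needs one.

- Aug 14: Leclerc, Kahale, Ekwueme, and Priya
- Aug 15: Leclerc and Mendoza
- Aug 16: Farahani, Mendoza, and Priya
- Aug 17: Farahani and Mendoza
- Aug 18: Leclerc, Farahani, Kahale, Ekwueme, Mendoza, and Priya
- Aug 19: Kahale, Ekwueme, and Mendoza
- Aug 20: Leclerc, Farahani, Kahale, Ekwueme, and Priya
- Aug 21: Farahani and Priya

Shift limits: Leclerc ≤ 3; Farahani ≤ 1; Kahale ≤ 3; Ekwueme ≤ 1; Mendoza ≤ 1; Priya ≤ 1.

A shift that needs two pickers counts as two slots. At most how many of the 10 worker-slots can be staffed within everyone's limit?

9

Total capacity across all pickers is 3+1+3+1+1+1 = 10, and 10 slots are needed, so at most 10 can be filled.
Shifts {Aug 15, Aug 16, Aug 17, Aug 21} need 5 slots but only Leclerc, Farahani, Mendoza, and Priya are available for them, supplying at most 4 — so at least 1 slot must go unfilled.
An assignment achieving 9: Aug 14→Leclerc, Aug 15→Leclerc+Mendoza, Aug 17→Farahani, Aug 18→Kahale, Aug 19→Kahale, Aug 20→Leclerc+Kahale, Aug 21→Priya.
Loads: Leclerc 3/3, Farahani 1/1, Kahale 3/3, Ekwueme 0/1, Mendoza 1/1, Priya 1/1.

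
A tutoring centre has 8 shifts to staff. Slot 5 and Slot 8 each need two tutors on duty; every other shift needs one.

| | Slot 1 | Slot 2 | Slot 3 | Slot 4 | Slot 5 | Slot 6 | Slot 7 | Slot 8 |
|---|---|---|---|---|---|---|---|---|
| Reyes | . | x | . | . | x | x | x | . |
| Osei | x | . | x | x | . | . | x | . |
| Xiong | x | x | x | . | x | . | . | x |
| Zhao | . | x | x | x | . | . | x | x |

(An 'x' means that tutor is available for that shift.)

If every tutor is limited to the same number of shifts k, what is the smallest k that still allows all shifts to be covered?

With 4 tutors and 10 worker-slots to fill, someone must work at least ⌈10/4⌉ = 3 shifts, so k ≥ 3.
k = 3 works: Slot 1→Osei, Slot 2→Reyes, Slot 3→Osei, Slot 4→Osei, Slot 5→Reyes+Xiong, Slot 6→Reyes, Slot 7→Zhao, Slot 8→Xiong+Zhao.
Loads: Reyes 3, Osei 3, Xiong 2, Zhao 2 — all ≤ 3.

3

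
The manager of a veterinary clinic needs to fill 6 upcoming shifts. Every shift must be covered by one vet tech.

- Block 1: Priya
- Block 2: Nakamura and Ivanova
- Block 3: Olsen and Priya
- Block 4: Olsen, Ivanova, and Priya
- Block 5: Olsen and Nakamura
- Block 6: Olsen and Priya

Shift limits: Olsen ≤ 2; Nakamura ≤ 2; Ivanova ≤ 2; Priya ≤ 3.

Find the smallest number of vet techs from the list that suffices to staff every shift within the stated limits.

6 slots to fill and no one can take more than 3, so at least ⌈6/3⌉ = 2 vet techs are needed.
Any 2 vet techs together have capacity at most 3+2 = 5 < 6 slots, so 2 can never suffice.
Olsen, Nakamura, and Priya alone can cover everything: Block 1→Priya, Block 2→Nakamura, Block 3→Olsen, Block 4→Olsen, Block 5→Nakamura, Block 6→Priya.

3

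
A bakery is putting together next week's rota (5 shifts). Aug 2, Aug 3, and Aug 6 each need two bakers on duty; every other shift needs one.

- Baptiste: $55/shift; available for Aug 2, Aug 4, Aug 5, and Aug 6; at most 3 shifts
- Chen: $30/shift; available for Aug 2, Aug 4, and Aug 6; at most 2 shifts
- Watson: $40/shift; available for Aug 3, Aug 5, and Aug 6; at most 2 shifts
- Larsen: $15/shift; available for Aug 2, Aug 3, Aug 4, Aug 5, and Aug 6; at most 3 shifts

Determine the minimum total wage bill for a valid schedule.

$240

Aug 3 can only be covered by Watson and Larsen, so that assignment is forced.
Picking the cheapest available baker for each shift independently would cost $175, but that ignores the shift limits.
An optimal schedule: Aug 2→Larsen+Chen, Aug 3→Larsen+Watson, Aug 4→Larsen, Aug 5→Watson, Aug 6→Chen+Baptiste.
Total: 15 + 30 + 15 + 40 + 15 + 40 + 30 + 55 = $240.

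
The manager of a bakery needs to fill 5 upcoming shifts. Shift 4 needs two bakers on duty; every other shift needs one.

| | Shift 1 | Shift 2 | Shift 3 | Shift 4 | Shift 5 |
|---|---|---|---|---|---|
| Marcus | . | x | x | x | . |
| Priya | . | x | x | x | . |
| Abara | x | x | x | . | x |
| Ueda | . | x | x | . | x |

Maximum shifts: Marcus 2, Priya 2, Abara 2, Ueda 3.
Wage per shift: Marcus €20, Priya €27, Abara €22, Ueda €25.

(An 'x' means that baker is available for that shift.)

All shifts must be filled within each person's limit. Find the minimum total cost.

Shift 1 can only be covered by Abara, so that assignment is forced.
Shift 4 can only be covered by Marcus and Priya, so that assignment is forced.
Picking the cheapest available baker for each shift independently would cost €131, but that ignores the shift limits.
An optimal schedule: Shift 1→Abara, Shift 2→Marcus, Shift 3→Ueda, Shift 4→Marcus+Priya, Shift 5→Abara.
Total: 22 + 20 + 25 + 20 + 27 + 22 = €136.

€136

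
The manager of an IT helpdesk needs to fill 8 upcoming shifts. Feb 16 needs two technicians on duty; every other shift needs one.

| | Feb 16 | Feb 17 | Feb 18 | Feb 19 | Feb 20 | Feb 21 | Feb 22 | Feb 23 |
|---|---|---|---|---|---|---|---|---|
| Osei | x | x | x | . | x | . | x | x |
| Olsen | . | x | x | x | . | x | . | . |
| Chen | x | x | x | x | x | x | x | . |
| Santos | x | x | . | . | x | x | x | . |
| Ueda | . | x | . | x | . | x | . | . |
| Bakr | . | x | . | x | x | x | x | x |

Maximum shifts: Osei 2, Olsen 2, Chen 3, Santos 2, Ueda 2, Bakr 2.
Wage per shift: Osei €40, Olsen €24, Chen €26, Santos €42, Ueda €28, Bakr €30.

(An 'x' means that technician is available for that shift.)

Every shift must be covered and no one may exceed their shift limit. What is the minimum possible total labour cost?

Picking the cheapest available technician for each shift independently would cost €244, but that ignores the shift limits.
An optimal schedule: Feb 16→Chen+Osei, Feb 17→Ueda, Feb 18→Olsen, Feb 19→Olsen, Feb 20→Chen, Feb 21→Ueda, Feb 22→Chen, Feb 23→Bakr.
Total: 26 + 40 + 28 + 24 + 24 + 26 + 28 + 26 + 30 = €252.

€252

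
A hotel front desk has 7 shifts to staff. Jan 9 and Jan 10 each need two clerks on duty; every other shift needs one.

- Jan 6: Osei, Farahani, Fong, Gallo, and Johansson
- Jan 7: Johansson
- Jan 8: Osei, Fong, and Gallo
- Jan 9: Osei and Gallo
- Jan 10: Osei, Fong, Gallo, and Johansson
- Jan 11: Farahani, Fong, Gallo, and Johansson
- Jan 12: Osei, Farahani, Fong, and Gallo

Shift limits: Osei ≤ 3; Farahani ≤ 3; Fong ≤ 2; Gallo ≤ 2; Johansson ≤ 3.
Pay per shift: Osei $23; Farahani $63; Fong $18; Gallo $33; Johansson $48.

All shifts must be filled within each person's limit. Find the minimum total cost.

$267

Jan 7 can only be covered by Johansson, so that assignment is forced.
Jan 9 can only be covered by Osei and Gallo, so that assignment is forced.
Picking the cheapest available clerk for each shift independently would cost $217, but that ignores the shift limits.
An optimal schedule: Jan 6→Osei, Jan 7→Johansson, Jan 8→Fong, Jan 9→Osei+Gallo, Jan 10→Gallo+Johansson, Jan 11→Fong, Jan 12→Osei.
Total: 23 + 48 + 18 + 23 + 33 + 33 + 48 + 18 + 23 = $267.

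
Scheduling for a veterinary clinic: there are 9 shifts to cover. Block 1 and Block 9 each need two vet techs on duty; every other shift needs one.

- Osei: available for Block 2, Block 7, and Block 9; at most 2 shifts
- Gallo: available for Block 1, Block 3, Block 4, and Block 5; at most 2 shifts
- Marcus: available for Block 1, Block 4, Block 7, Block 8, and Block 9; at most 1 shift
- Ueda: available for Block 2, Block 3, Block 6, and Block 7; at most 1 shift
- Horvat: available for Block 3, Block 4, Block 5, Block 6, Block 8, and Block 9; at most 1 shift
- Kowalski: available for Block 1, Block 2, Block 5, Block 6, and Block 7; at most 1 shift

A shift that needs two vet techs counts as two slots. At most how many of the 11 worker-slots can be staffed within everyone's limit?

8

Total capacity across all vet techs is 2+2+1+1+1+1 = 8, and 11 slots are needed, so at most 8 can be filled.
An assignment achieving 8: Block 1→Gallo+Kowalski, Block 2→Osei, Block 3→Gallo, Block 4→Horvat, Block 6→Ueda, Block 8→Marcus, Block 9→Osei.
Loads: Osei 2/2, Gallo 2/2, Marcus 1/1, Ueda 1/1, Horvat 1/1, Kowalski 1/1.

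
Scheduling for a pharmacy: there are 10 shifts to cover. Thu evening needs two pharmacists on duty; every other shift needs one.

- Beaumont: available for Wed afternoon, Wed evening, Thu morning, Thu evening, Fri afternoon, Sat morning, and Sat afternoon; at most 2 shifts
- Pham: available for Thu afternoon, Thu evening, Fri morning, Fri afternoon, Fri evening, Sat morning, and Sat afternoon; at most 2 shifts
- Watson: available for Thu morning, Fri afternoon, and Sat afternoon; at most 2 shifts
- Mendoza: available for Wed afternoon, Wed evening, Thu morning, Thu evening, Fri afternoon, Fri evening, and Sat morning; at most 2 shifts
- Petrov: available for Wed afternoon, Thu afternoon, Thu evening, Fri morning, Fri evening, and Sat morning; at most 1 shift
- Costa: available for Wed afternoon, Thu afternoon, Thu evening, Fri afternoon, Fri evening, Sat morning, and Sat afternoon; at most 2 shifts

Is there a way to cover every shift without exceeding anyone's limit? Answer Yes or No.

One valid schedule: Wed afternoon→Mendoza, Wed evening→Beaumont, Thu morning→Beaumont, Thu afternoon→Pham, Thu evening→Petrov+Costa, Fri morning→Pham, Fri afternoon→Watson, Fri evening→Mendoza, Sat morning→Costa, Sat afternoon→Watson.
Loads: Beaumont 2/2, Pham 2/2, Watson 2/2, Mendoza 2/2, Petrov 1/1, Costa 2/2 — all within limits.

Yes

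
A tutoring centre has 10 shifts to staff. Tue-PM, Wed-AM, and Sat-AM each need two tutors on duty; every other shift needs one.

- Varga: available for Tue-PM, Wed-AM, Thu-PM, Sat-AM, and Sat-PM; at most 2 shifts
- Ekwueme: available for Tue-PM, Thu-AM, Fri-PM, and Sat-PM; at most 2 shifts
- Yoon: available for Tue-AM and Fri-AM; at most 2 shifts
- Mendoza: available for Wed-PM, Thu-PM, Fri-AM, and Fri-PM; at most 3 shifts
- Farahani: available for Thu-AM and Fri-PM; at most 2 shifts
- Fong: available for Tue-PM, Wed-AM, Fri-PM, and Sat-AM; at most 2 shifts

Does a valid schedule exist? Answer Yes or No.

Total capacity is 13 and 13 slots are needed, so capacity alone doesn't rule it out.
Shifts {Tue-PM, Wed-AM, Sat-AM} need 6 worker-slots in total, but the tutors available for any of those shifts (Varga, Ekwueme, and Fong) can supply at most 5 among them. So no valid schedule exists.

No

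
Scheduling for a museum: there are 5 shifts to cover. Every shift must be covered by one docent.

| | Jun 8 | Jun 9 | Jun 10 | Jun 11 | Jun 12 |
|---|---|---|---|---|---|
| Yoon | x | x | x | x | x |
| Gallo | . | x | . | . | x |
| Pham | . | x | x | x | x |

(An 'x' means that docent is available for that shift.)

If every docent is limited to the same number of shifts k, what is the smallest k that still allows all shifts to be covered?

2

With 3 docents and 5 worker-slots to fill, someone must work at least ⌈5/3⌉ = 2 shifts, so k ≥ 2.
k = 2 works: Jun 8→Yoon, Jun 9→Gallo, Jun 10→Yoon, Jun 11→Pham, Jun 12→Gallo.
Loads: Yoon 2, Gallo 2, Pham 1 — all ≤ 2.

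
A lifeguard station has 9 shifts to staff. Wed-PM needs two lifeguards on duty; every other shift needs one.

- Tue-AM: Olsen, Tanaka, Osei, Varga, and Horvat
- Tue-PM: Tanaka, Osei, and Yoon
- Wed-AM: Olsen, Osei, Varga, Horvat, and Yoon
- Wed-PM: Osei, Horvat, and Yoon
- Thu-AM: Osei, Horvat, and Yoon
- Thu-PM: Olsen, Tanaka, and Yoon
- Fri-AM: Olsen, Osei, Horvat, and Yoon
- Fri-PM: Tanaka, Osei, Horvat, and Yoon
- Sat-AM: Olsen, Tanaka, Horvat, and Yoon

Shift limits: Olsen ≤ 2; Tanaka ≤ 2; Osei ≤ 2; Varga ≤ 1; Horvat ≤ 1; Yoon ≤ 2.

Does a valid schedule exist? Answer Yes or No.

Yes

One valid schedule: Tue-AM→Varga, Tue-PM→Tanaka, Wed-AM→Yoon, Wed-PM→Osei+Horvat, Thu-AM→Osei, Thu-PM→Olsen, Fri-AM→Olsen, Fri-PM→Tanaka, Sat-AM→Yoon.
Loads: Olsen 2/2, Tanaka 2/2, Osei 2/2, Varga 1/1, Horvat 1/1, Yoon 2/2 — all within limits.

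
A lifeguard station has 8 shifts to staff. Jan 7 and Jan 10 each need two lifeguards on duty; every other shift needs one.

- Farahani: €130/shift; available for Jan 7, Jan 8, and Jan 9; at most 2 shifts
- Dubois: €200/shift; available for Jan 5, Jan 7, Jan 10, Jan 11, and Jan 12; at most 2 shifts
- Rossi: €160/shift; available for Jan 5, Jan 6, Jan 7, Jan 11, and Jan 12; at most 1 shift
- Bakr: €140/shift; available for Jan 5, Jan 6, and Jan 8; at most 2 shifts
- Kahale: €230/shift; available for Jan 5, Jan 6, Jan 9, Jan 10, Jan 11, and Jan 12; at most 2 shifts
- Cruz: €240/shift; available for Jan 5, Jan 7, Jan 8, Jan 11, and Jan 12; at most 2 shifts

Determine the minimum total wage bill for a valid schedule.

Jan 10 can only be covered by Dubois and Kahale, so that assignment is forced.
Picking the cheapest available lifeguard for each shift independently would cost €1580, but that ignores the shift limits.
An optimal schedule: Jan 5→Bakr, Jan 6→Bakr, Jan 7→Dubois+Cruz, Jan 8→Farahani, Jan 9→Farahani, Jan 10→Dubois+Kahale, Jan 11→Rossi, Jan 12→Kahale.
Total: 140 + 140 + 200 + 240 + 130 + 130 + 200 + 230 + 160 + 230 = €1800.

€1800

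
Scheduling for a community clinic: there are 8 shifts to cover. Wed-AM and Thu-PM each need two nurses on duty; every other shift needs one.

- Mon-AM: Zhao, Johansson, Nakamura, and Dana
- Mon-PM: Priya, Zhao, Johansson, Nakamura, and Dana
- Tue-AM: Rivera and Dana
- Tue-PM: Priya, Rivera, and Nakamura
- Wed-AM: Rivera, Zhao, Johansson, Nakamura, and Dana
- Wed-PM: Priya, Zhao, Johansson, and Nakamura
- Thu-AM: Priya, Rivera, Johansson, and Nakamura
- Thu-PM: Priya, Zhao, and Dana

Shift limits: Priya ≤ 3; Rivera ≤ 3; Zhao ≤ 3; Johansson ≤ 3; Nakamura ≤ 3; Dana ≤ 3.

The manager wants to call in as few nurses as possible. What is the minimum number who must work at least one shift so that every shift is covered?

10 slots to fill and no one can take more than 3, so at least ⌈10/3⌉ = 4 nurses are needed.
Priya, Rivera, Zhao, and Johansson alone can cover everything: Mon-AM→Zhao, Mon-PM→Priya, Tue-AM→Rivera, Tue-PM→Priya, Wed-AM→Rivera+Zhao, Wed-PM→Johansson, Thu-AM→Rivera, Thu-PM→Priya+Zhao.

4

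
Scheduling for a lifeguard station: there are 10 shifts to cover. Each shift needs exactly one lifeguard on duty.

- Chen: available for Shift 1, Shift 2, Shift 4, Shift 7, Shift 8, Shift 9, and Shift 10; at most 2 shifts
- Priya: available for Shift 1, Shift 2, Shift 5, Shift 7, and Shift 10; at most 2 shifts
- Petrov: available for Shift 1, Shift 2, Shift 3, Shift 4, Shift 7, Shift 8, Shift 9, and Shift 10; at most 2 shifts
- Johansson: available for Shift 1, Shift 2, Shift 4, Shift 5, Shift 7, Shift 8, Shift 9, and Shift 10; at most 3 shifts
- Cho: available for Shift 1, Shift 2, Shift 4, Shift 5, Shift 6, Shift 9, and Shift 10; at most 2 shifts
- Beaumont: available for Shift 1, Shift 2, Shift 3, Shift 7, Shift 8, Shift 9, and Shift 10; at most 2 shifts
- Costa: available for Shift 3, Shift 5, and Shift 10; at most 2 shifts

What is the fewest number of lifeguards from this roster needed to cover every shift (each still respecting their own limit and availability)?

5

10 slots to fill and no one can take more than 3, so at least ⌈10/3⌉ = 4 lifeguards are needed.
Any 4 lifeguards together have capacity at most 3+2+2+2 = 9 < 10 slots, so 4 can never suffice.
Chen, Priya, Petrov, Johansson, and Cho alone can cover everything: Shift 1→Johansson, Shift 2→Johansson, Shift 3→Petrov, Shift 4→Chen, Shift 5→Priya, Shift 6→Cho, Shift 7→Priya, Shift 8→Chen, Shift 9→Petrov, Shift 10→Johansson.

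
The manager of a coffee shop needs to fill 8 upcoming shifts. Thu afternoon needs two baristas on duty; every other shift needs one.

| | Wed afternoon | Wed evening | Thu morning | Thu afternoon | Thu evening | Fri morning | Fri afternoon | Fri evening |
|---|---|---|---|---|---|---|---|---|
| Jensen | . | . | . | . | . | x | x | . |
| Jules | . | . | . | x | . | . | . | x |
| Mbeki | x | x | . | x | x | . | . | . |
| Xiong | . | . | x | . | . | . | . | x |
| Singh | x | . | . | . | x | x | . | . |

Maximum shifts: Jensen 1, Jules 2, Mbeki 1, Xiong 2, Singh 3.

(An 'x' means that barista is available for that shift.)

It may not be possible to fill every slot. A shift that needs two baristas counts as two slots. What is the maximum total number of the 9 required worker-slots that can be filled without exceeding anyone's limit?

8

Total capacity across all baristas is 1+2+1+2+3 = 9, and 9 slots are needed, so at most 9 can be filled.
Shifts {Wed evening, Thu afternoon} need 3 slots but only Jules and Mbeki are available for them, supplying at most 2 — so at least 1 slot must go unfilled.
An assignment achieving 8: Wed afternoon→Singh, Wed evening→Mbeki, Thu morning→Xiong, Thu afternoon→Jules, Thu evening→Singh, Fri morning→Singh, Fri afternoon→Jensen, Fri evening→Jules.
Loads: Jensen 1/1, Jules 2/2, Mbeki 1/1, Xiong 1/2, Singh 3/3.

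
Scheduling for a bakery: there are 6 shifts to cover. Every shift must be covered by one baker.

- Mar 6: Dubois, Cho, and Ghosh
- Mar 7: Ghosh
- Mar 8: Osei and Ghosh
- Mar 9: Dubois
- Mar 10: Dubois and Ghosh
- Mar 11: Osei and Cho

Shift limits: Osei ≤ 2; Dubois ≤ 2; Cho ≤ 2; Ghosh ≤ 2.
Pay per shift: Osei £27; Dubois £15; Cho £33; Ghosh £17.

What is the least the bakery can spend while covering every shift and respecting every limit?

Mar 7 can only be covered by Ghosh, so that assignment is forced.
Mar 9 can only be covered by Dubois, so that assignment is forced.
Picking the cheapest available baker for each shift independently would cost £106, but that ignores the shift limits.
An optimal schedule: Mar 6→Ghosh, Mar 7→Ghosh, Mar 8→Osei, Mar 9→Dubois, Mar 10→Dubois, Mar 11→Osei.
Total: 17 + 17 + 27 + 15 + 15 + 27 = £118.

£118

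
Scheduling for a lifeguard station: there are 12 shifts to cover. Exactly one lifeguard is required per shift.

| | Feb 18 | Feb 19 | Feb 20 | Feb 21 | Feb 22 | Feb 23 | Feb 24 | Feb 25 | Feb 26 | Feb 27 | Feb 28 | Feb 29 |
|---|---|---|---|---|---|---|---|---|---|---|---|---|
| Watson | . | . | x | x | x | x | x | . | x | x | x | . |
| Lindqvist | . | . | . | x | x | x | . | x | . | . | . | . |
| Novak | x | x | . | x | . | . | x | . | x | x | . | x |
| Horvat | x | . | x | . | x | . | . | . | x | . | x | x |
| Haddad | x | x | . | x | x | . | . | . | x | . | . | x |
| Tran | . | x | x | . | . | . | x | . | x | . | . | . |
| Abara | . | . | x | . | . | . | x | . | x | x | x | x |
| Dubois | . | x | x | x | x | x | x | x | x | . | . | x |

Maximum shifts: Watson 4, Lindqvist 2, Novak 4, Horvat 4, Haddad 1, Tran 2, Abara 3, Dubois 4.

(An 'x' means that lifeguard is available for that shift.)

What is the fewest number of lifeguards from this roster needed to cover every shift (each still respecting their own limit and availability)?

12 slots to fill and no one can take more than 4, so at least ⌈12/4⌉ = 3 lifeguards are needed.
Watson, Novak, and Dubois alone can cover everything: Feb 18→Novak, Feb 19→Novak, Feb 20→Watson, Feb 21→Dubois, Feb 22→Watson, Feb 23→Watson, Feb 24→Dubois, Feb 25→Dubois, Feb 26→Dubois, Feb 27→Novak, Feb 28→Watson, Feb 29→Novak.

3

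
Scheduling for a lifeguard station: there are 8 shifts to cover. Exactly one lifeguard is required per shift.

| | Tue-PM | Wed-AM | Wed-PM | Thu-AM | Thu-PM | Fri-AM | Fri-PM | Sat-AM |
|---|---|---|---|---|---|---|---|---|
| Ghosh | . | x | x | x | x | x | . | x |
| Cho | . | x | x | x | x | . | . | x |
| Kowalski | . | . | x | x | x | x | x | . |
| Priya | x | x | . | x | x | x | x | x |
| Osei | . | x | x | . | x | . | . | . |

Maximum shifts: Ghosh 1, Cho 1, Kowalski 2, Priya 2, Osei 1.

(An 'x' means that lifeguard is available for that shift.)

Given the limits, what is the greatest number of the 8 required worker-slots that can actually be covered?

7

Total capacity across all lifeguards is 1+1+2+2+1 = 7, and 8 slots are needed, so at most 7 can be filled.
An assignment achieving 7: Tue-PM→Priya, Wed-AM→Priya, Wed-PM→Kowalski, Thu-PM→Osei, Fri-AM→Ghosh, Fri-PM→Kowalski, Sat-AM→Cho.
Loads: Ghosh 1/1, Cho 1/1, Kowalski 2/2, Priya 2/2, Osei 1/1.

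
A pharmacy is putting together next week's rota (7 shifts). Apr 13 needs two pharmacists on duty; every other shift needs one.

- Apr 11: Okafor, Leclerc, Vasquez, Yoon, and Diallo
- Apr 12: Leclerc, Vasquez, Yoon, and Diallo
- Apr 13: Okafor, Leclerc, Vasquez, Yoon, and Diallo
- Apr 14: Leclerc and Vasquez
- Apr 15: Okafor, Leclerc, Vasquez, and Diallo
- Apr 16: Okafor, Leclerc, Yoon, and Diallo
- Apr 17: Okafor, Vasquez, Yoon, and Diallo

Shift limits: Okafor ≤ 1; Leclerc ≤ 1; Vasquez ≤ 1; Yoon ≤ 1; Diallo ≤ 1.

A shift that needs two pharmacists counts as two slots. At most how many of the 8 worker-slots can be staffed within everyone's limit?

Total capacity across all pharmacists is 1+1+1+1+1 = 5, and 8 slots are needed, so at most 5 can be filled.
An assignment achieving 5: Apr 12→Vasquez, Apr 14→Leclerc, Apr 15→Okafor, Apr 16→Yoon, Apr 17→Diallo.
Loads: Okafor 1/1, Leclerc 1/1, Vasquez 1/1, Yoon 1/1, Diallo 1/1.

5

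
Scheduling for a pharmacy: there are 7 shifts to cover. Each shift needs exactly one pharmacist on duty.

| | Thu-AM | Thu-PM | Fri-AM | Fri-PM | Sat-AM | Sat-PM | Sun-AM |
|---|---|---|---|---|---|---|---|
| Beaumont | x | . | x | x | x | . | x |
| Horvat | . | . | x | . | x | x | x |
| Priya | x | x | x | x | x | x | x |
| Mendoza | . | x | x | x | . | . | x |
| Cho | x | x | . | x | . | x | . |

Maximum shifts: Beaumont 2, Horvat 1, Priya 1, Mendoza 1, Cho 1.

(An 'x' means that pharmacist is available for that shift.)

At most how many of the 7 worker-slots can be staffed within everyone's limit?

6

Total capacity across all pharmacists is 2+1+1+1+1 = 6, and 7 slots are needed, so at most 6 can be filled.
An assignment achieving 6: Thu-AM→Beaumont, Thu-PM→Priya, Fri-AM→Mendoza, Fri-PM→Cho, Sat-AM→Beaumont, Sat-PM→Horvat.
Loads: Beaumont 2/2, Horvat 1/1, Priya 1/1, Mendoza 1/1, Cho 1/1.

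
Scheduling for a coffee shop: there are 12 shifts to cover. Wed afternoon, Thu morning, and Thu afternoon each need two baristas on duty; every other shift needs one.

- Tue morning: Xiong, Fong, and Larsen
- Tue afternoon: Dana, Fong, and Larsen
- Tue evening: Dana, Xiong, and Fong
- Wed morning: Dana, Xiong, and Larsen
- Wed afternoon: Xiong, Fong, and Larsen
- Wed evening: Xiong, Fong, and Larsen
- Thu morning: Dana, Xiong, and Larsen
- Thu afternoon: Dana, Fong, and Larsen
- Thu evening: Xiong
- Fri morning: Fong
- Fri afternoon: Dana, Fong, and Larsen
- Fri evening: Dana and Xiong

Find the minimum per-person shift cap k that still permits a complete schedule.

4

With 4 baristas and 15 worker-slots to fill, someone must work at least ⌈15/4⌉ = 4 shifts, so k ≥ 4.
k = 4 works: Tue morning→Xiong, Tue afternoon→Dana, Tue evening→Dana, Wed morning→Dana, Wed afternoon→Xiong+Fong, Wed evening→Fong, Thu morning→Xiong+Larsen, Thu afternoon→Fong+Larsen, Thu evening→Xiong, Fri morning→Fong, Fri afternoon→Larsen, Fri evening→Dana.
Loads: Dana 4, Xiong 4, Fong 4, Larsen 3 — all ≤ 4.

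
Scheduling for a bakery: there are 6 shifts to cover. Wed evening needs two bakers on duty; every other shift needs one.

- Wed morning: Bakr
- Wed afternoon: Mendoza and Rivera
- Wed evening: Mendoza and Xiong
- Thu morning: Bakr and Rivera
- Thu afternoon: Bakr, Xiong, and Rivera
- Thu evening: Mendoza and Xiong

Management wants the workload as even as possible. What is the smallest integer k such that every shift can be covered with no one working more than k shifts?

2

With 4 bakers and 7 worker-slots to fill, someone must work at least ⌈7/4⌉ = 2 shifts, so k ≥ 2.
k = 2 works: Wed morning→Bakr, Wed afternoon→Mendoza, Wed evening→Mendoza+Xiong, Thu morning→Bakr, Thu afternoon→Rivera, Thu evening→Xiong.
Loads: Mendoza 2, Bakr 2, Xiong 2, Rivera 1 — all ≤ 2.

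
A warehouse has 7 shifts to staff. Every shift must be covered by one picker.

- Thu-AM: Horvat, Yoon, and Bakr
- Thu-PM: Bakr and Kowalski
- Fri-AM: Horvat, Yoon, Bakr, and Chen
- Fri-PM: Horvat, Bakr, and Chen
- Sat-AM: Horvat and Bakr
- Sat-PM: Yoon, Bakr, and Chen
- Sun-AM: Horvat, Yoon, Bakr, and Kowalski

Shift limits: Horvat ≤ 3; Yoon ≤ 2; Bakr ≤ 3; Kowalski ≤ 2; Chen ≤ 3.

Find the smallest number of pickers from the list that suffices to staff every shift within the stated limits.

3

7 slots to fill and no one can take more than 3, so at least ⌈7/3⌉ = 3 pickers are needed.
Horvat, Yoon, and Bakr alone can cover everything: Thu-AM→Horvat, Thu-PM→Bakr, Fri-AM→Yoon, Fri-PM→Horvat, Sat-AM→Horvat, Sat-PM→Yoon, Sun-AM→Bakr.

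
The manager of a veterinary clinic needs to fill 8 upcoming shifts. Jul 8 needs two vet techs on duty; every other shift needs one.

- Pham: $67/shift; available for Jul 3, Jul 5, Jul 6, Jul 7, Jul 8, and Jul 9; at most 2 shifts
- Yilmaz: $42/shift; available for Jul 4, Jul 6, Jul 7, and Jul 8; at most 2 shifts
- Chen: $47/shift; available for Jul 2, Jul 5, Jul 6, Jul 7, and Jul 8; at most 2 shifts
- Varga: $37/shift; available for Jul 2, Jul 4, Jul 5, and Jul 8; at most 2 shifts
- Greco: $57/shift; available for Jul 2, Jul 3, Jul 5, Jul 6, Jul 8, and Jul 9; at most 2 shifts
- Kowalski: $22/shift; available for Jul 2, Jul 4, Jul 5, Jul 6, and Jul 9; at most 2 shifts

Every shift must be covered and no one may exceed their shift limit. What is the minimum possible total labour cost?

$353

Picking the cheapest available vet tech for each shift independently would cost $288, but that ignores the shift limits.
An optimal schedule: Jul 2→Varga, Jul 3→Greco, Jul 4→Kowalski, Jul 5→Varga, Jul 6→Chen, Jul 7→Yilmaz, Jul 8→Yilmaz+Chen, Jul 9→Kowalski.
Total: 37 + 57 + 22 + 37 + 47 + 42 + 42 + 47 + 22 = $353.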